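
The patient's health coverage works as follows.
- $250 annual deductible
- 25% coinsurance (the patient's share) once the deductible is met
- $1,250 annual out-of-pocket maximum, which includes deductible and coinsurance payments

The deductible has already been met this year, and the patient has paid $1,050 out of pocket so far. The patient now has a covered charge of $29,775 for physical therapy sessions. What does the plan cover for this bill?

With the deductible met, the entire $29,775 is subject to coinsurance.
Coinsurance: $29,775 × 25% = $7,443.75.
Year-to-date out-of-pocket would reach $1,050 + $7,443.75 = $8,493.75, above the $1,250 maximum, so the patient pays only $1,250 − $1,050 = $200.
The plan picks up $29,775 − $200 = $29,575.

$29,575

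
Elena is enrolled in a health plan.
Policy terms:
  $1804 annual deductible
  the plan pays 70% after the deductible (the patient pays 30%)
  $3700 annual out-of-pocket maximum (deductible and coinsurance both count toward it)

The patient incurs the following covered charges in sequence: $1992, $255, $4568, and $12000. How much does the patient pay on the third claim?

Claim 1 — $1992: $1804 finishes the deductible; $188 goes to coinsurance; coinsurance $188 × 30% = $56.40. Patient pays $1860.40; OOP now $1860.40.
Claim 2 — $255: deductible already satisfied, so patient's share is 30% × $255 = $76.50. Cost to patient: $76.50. OOP to date $1936.90.
Claim 3 — $4568: deductible already satisfied, so patient's share is 30% × $4568 = $1370.40. Patient owes $1370.40 (running OOP $3307.30).

$1370.40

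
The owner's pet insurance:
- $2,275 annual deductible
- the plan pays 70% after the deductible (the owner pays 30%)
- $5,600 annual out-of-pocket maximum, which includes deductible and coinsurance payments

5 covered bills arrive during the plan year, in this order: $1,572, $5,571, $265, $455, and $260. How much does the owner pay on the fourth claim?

$136.50

Claim 1 ($1,572): entire amount goes to the deductible. Owner owes $1,572 (running OOP $1,572).
Claim 2 ($5,571): deductible takes $703, $4,868 remains; owner's 30% is $1,460.40. Cost to owner: $2,163.40. OOP to date $3,735.40.
Claim 3 ($265): deductible already satisfied, so owner's share is 30% × $265 = $79.50. Owner owes $79.50 (running OOP $3,814.90).
Claim 4 ($455): deductible met; 30% of $455 = $136.50. Owner pays $136.50; OOP now $3,951.40.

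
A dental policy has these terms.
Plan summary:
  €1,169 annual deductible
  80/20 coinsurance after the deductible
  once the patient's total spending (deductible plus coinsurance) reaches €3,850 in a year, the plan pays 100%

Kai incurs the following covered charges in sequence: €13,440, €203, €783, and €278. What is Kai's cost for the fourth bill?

Claim 1 — €13,440: €1,169 to deductible, leaving €12,271; patient's 20% is €2,454.20. Patient pays €3,623.20; OOP now €3,623.20.
Claim 2 — €203: deductible already satisfied, so patient's share is 20% × €203 = €40.60. Cost to patient: €40.60. OOP to date €3,663.80.
Claim 3 — €783: deductible met; 20% of €783 = €156.60. Patient pays €156.60; OOP now €3,820.40.
Claim 4 — €278: deductible met; 20% of €278 = €55.60. That would push OOP to €3,876, over the €3,850 cap, so patient pays €3,850 − €3,820.40 = €29.60.

€29.60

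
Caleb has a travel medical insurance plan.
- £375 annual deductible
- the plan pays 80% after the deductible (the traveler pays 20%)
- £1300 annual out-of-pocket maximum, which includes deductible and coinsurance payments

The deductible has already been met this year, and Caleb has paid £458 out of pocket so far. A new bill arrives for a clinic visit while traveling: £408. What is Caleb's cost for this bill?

The deductible is already satisfied, so the full bill goes to coinsurance.
20% of £408 = £81.60 falls to the traveler.
Year-to-date out-of-pocket becomes £458 + £81.60 = £539.60, still under the £1300 maximum, so no cap applies.

£81.60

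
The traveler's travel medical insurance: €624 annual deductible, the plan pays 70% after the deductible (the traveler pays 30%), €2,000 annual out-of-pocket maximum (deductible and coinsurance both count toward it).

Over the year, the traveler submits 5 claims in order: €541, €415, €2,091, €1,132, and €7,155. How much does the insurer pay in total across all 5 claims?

€9,334

Claim 1 (€541): all of it applies to the deductible. Traveler pays €541; OOP now €541. Plan pays €541 − €541 = €0.
Claim 2 (€415): €83 finishes the deductible; €332 goes to coinsurance; traveler's 30% is €99.60. Cost to traveler: €182.60. OOP to date €723.60. Insurer: €415 − €182.60 = €232.40.
Claim 3 (€2,091): 30% coinsurance on €2,091 = €627.30. Cost to traveler: €627.30. OOP to date €1,350.90. Plan pays €2,091 − €627.30 = €1,463.70.
Claim 4 (€1,132): deductible already satisfied, so traveler's share is 30% × €1,132 = €339.60. Cost to traveler: €339.60. OOP to date €1,690.50. Insurer: €1,132 − €339.60 = €792.40.
Claim 5 (€7,155): deductible met; 30% of €7,155 = €2,146.50. That would push OOP to €3,837, over the €2,000 cap, so traveler pays €2,000 − €1,690.50 = €309.50. Insurer: €7,155 − €309.50 = €6,845.50.
Insurer total: €0 + €232.40 + €1,463.70 + €792.40 + €6,845.50 = €9,334.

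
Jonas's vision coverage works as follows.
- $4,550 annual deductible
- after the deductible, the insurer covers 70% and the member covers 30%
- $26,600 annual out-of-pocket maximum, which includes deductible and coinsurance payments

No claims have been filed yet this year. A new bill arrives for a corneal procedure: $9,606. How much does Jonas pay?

Nothing has been paid toward the $4,550 deductible, so the first $4,550 of this charge is applied there.
After the $4,550 deductible portion, $9,606 − $4,550 = $5,056 is subject to coinsurance.
Coinsurance: $5,056 × 30% = $1,516.80.
That puts the member's cost at $4,550 + $1,516.80 = $6,066.80 before any cap.
Total out-of-pocket so far would be $0 + $6,066.80 = $6,066.80, below the $26,600 cap — no reduction.

$6,066.80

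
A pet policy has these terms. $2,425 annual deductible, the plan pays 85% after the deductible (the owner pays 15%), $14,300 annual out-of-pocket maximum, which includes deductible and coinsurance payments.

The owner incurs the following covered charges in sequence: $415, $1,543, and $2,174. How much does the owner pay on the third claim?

$723.05

Bill 1, $415: all of it applies to the deductible. Cost to owner: $415. OOP to date $415.
Bill 2, $1,543: entire amount goes to the deductible. Cost to owner: $1,543. OOP to date $1,958.
Bill 3, $2,174: $467 finishes the deductible; $1,707 goes to coinsurance; coinsurance $1,707 × 15% = $256.05. Cost to owner: $723.05. OOP to date $2,681.05.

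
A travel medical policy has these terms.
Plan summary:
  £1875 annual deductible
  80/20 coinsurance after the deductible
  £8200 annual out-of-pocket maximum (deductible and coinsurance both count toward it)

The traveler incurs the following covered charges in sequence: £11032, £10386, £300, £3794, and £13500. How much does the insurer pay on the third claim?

Claim 1 — £11032: £1875 finishes the deductible; £9157 goes to coinsurance; coinsurance £9157 × 20% = £1831.40. Cost to traveler: £3706.40. OOP to date £3706.40. Plan pays £11032 − £3706.40 = £7325.60.
Claim 2 — £10386: 20% coinsurance on £10386 = £2077.20. Cost to traveler: £2077.20. OOP to date £5783.60. Plan pays £10386 − £2077.20 = £8308.80.
Claim 3 — £300: deductible already satisfied, so traveler's share is 20% × £300 = £60. Traveler owes £60 (running OOP £5843.60). Plan pays £300 − £60 = £240.

£240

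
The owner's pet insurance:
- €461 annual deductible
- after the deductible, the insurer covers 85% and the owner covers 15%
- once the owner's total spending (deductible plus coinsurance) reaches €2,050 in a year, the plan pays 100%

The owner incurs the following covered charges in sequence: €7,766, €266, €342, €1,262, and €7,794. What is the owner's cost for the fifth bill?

Bill 1, €7,766: €461 to deductible, leaving €7,305; 15% of €7,305 = €1,095.75. Cost to owner: €1,556.75. OOP to date €1,556.75.
Bill 2, €266: deductible met; 15% of €266 = €39.90. Cost to owner: €39.90. OOP to date €1,596.65.
Bill 3, €342: 15% coinsurance on €342 = €51.30. Cost to owner: €51.30. OOP to date €1,647.95.
Bill 4, €1,262: deductible met; 15% of €1,262 = €189.30. Cost to owner: €189.30. OOP to date €1,837.25.
Bill 5, €7,794: 15% coinsurance on €7,794 = €1,169.10. Adding that to €1,837.25 gives €3,006.35, past the €2,050 cap; owner pays only €2,050 − €1,837.25 = €212.75.

€212.75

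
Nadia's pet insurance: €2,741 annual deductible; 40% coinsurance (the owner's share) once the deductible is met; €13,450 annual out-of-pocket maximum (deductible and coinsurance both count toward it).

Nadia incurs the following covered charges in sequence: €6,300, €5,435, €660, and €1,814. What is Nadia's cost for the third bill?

Claim 1 — €6,300: €2,741 to deductible, leaving €3,559; coinsurance €3,559 × 40% = €1,423.60. Owner pays €4,164.60; OOP now €4,164.60.
Claim 2 — €5,435: deductible met; 40% of €5,435 = €2,174. Owner pays €2,174; OOP now €6,338.60.
Claim 3 — €660: 40% coinsurance on €660 = €264. Owner owes €264 (running OOP €6,602.60).

€264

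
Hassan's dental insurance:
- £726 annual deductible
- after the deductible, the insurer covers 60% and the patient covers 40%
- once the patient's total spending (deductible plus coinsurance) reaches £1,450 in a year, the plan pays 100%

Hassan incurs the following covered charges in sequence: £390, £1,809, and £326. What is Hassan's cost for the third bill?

£130.40

#1 (£390): entire amount goes to the deductible. Cost to patient: £390. OOP to date £390.
#2 (£1,809): £336 to deductible, leaving £1,473; coinsurance £1,473 × 40% = £589.20. Patient owes £925.20 (running OOP £1,315.20).
#3 (£326): deductible already satisfied, so patient's share is 40% × £326 = £130.40. Cost to patient: £130.40. OOP to date £1,445.60.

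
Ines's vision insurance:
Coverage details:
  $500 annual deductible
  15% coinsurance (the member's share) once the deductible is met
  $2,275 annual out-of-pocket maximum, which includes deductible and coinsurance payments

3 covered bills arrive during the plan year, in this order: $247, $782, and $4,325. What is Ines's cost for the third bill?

Claim 1 — $247: all of it applies to the deductible. Member pays $247; OOP now $247.
Claim 2 — $782: $253 to deductible, leaving $529; member's 15% is $79.35. Member pays $332.35; OOP now $579.35.
Claim 3 — $4,325: 15% coinsurance on $4,325 = $648.75. Cost to member: $648.75. OOP to date $1,228.10.

$648.75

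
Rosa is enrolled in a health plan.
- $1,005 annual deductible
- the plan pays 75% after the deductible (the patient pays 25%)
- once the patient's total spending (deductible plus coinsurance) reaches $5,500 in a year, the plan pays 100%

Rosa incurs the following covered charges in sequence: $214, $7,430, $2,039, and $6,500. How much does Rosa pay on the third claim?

Claim 1 ($214): fully absorbed by the deductible. Patient owes $214 (running OOP $214).
Claim 2 ($7,430): $791 to deductible, leaving $6,639; patient's 25% is $1,659.75. Cost to patient: $2,450.75. OOP to date $2,664.75.
Claim 3 ($2,039): 25% coinsurance on $2,039 = $509.75. Patient owes $509.75 (running OOP $3,174.50).

$509.75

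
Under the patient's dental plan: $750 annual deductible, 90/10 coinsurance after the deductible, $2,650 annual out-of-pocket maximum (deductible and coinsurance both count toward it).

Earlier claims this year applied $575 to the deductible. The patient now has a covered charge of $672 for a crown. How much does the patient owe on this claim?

Remaining deductible: $750 − $575 = $175.
After the $175 deductible portion, $672 − $175 = $497 is subject to coinsurance.
10% of $497 = $49.70 falls to the patient.
So the patient owes $175 + $49.70 = $224.70 before any cap.
Cumulative spending $575 + $224.70 = $799.70 stays under the $2,650 maximum.

$224.70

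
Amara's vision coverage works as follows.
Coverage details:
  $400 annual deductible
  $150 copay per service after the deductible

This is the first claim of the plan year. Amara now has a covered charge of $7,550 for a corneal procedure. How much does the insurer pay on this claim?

$7,000

The full $400 deductible is still open; $400 of this bill applies to it.
After the $400 deductible portion, $7,550 − $400 = $7,150 is subject to the copay.
Copay on this service: $150.
That puts the member's cost at $400 + $150 = $550.
The plan picks up $7,550 − $550 = $7,000.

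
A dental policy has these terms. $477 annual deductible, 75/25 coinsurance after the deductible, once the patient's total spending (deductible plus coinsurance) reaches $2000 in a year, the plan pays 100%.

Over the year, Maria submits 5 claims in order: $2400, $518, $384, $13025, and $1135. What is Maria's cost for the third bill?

Claim 1 ($2400): $477 finishes the deductible; $1923 goes to coinsurance; patient's 25% is $480.75. Patient owes $957.75 (running OOP $957.75).
Claim 2 ($518): deductible already satisfied, so patient's share is 25% × $518 = $129.50. Patient owes $129.50 (running OOP $1087.25).
Claim 3 ($384): deductible already satisfied, so patient's share is 25% × $384 = $96. Patient owes $96 (running OOP $1183.25).

$96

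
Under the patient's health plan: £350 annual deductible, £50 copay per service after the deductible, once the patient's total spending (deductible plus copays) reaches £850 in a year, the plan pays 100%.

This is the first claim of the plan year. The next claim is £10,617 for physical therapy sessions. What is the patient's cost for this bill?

£400

Deductible not yet touched, so the first £350 of the bill goes to the deductible.
After the £350 deductible portion, £10,617 − £350 = £10,267 is subject to the copay.
Copay on this service: £50.
So the patient owes £350 + £50 = £400 before any cap.
Total out-of-pocket so far would be £0 + £400 = £400, below the £850 cap — no reduction.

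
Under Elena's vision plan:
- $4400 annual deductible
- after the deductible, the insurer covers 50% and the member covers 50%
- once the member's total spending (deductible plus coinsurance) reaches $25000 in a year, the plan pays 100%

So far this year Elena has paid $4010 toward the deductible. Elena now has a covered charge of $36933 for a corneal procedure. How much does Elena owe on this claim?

$18661.50

Deductible still to meet: $4400 − $4010 = $390.
The remaining $36543 (= $36933 − $390) moves to coinsurance.
Coinsurance: $36543 × 50% = $18271.50.
That puts the member's cost at $390 + $18271.50 = $18661.50 before any cap.
Total out-of-pocket so far would be $4010 + $18661.50 = $22671.50, below the $25000 cap — no reduction.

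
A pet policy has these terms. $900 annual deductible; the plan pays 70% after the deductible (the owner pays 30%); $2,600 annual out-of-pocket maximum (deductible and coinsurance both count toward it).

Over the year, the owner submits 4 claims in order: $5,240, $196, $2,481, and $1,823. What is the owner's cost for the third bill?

Bill 1, $5,240: deductible takes $900, $4,340 remains; coinsurance $4,340 × 30% = $1,302. Owner pays $2,202; OOP now $2,202.
Bill 2, $196: 30% coinsurance on $196 = $58.80. Owner pays $58.80; OOP now $2,260.80.
Bill 3, $2,481: 30% coinsurance on $2,481 = $744.30. OOP would hit $3,005.10 > $2,600, so the cap limits the owner to $2,600 − $2,260.80 = $339.20.

$339.20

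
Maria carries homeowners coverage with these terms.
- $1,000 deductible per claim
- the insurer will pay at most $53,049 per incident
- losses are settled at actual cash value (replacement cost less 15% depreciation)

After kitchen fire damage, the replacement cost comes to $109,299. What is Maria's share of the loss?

At 15% depreciation, ACV = $109,299 − $16,394.85 = $92,904.15.
Subtract the deductible: $92,904.15 − $1,000 = $91,904.15.
$91,904.15 exceeds the $53,049 limit, so the insurer pays the limit: $53,049.
Out of pocket: $109,299 − $53,049 = $56,250.

$56,250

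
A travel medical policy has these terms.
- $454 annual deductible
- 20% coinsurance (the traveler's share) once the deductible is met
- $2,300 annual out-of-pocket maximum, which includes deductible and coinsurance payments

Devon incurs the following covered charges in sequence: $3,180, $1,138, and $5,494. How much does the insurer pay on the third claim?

$4,420.80

#1 ($3,180): $454 to deductible, leaving $2,726; 20% of $2,726 = $545.20. Cost to traveler: $999.20. OOP to date $999.20. Insurer: $3,180 − $999.20 = $2,180.80.
#2 ($1,138): deductible already satisfied, so traveler's share is 20% × $1,138 = $227.60. Traveler owes $227.60 (running OOP $1,226.80). Insurer: $1,138 − $227.60 = $910.40.
#3 ($5,494): deductible already satisfied, so traveler's share is 20% × $5,494 = $1,098.80. That would push OOP to $2,325.60, over the $2,300 cap, so traveler pays $2,300 − $1,226.80 = $1,073.20. Plan pays $5,494 − $1,073.20 = $4,420.80.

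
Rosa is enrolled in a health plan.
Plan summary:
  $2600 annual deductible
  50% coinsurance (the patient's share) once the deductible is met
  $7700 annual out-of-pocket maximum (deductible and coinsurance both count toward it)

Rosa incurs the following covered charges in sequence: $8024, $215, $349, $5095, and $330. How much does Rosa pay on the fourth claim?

$2106

#1 ($8024): $2600 finishes the deductible; $5424 goes to coinsurance; coinsurance $5424 × 50% = $2712. Patient pays $5312; OOP now $5312.
#2 ($215): 50% coinsurance on $215 = $107.50. Patient pays $107.50; OOP now $5419.50.
#3 ($349): deductible already satisfied, so patient's share is 50% × $349 = $174.50. Patient owes $174.50 (running OOP $5594).
#4 ($5095): deductible met; 50% of $5095 = $2547.50. That would push OOP to $8141.50, over the $7700 cap, so patient pays $7700 − $5594 = $2106.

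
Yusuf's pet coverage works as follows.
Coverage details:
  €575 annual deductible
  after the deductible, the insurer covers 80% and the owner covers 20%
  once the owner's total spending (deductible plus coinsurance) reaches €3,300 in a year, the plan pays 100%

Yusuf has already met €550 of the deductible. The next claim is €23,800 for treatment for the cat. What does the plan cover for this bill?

€550 of the €575 deductible is already met, leaving €25.
That leaves €23,800 − €25 = €23,775 for coinsurance.
Owner's 20% share of €23,775 is €4,755.
That puts the owner's cost at €25 + €4,755 = €4,780 before any cap.
Year-to-date out-of-pocket would reach €550 + €4,780 = €5,330, above the €3,300 maximum, so the owner pays only €3,300 − €550 = €2,750.
The insurer covers the remainder: €23,800 − €2,750 = €21,050.

€21,050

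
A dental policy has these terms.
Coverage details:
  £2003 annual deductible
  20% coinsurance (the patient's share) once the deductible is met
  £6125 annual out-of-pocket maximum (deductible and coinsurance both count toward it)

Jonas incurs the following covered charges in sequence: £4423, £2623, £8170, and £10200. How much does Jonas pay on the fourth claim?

£1479.40

#1 (£4423): £2003 to deductible, leaving £2420; 20% of £2420 = £484. Patient pays £2487; OOP now £2487.
#2 (£2623): deductible already satisfied, so patient's share is 20% × £2623 = £524.60. Patient owes £524.60 (running OOP £3011.60).
#3 (£8170): deductible already satisfied, so patient's share is 20% × £8170 = £1634. Cost to patient: £1634. OOP to date £4645.60.
#4 (£10200): 20% coinsurance on £10200 = £2040. That would push OOP to £6685.60, over the £6125 cap, so patient pays £6125 − £4645.60 = £1479.40.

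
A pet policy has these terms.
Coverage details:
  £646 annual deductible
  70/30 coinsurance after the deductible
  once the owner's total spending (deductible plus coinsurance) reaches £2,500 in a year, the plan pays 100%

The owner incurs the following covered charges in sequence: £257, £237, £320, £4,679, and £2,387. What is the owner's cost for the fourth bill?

Bill 1, £257: entire amount goes to the deductible. Owner owes £257 (running OOP £257).
Bill 2, £237: all of it applies to the deductible. Owner pays £237; OOP now £494.
Bill 3, £320: £152 to deductible, leaving £168; owner's 30% is £50.40. Cost to owner: £202.40. OOP to date £696.40.
Bill 4, £4,679: 30% coinsurance on £4,679 = £1,403.70. Owner pays £1,403.70; OOP now £2,100.10.

£1,403.70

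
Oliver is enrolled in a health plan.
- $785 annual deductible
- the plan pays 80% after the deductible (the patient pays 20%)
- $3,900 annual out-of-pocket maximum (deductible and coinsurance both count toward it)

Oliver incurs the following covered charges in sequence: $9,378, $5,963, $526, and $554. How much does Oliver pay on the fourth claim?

$98.60

#1 ($9,378): deductible takes $785, $8,593 remains; patient's 20% is $1,718.60. Patient owes $2,503.60 (running OOP $2,503.60).
#2 ($5,963): 20% coinsurance on $5,963 = $1,192.60. Patient pays $1,192.60; OOP now $3,696.20.
#3 ($526): deductible met; 20% of $526 = $105.20. Patient pays $105.20; OOP now $3,801.40.
#4 ($554): deductible met; 20% of $554 = $110.80. Adding that to $3,801.40 gives $3,912.20, past the $3,900 cap; patient pays only $3,900 − $3,801.40 = $98.60.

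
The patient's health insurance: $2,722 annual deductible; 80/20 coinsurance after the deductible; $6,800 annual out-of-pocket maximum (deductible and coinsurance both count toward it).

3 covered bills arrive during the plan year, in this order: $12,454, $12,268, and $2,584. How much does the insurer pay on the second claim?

Claim 1 — $12,454: $2,722 to deductible, leaving $9,732; coinsurance $9,732 × 20% = $1,946.40. Cost to patient: $4,668.40. OOP to date $4,668.40. Plan pays $12,454 − $4,668.40 = $7,785.60.
Claim 2 — $12,268: deductible met; 20% of $12,268 = $2,453.60. That would push OOP to $7,122, over the $6,800 cap, so patient pays $6,800 − $4,668.40 = $2,131.60. Insurer: $12,268 − $2,131.60 = $10,136.40.

$10,136.40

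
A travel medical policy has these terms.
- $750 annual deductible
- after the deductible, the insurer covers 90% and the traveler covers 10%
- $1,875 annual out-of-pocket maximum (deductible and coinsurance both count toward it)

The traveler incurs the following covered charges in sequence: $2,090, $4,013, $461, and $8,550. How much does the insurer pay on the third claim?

#1 ($2,090): deductible takes $750, $1,340 remains; traveler's 10% is $134. Traveler owes $884 (running OOP $884). Plan pays $2,090 − $884 = $1,206.
#2 ($4,013): 10% coinsurance on $4,013 = $401.30. Traveler pays $401.30; OOP now $1,285.30. Insurer: $4,013 − $401.30 = $3,611.70.
#3 ($461): deductible already satisfied, so traveler's share is 10% × $461 = $46.10. Traveler pays $46.10; OOP now $1,331.40. Plan pays $461 − $46.10 = $414.90.

$414.90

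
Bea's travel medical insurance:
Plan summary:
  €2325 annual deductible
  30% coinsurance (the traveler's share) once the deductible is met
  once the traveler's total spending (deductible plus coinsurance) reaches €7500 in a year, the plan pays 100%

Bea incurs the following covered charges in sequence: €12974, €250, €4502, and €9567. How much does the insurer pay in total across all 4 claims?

€19793

#1 (€12974): €2325 to deductible, leaving €10649; 30% of €10649 = €3194.70. Traveler owes €5519.70 (running OOP €5519.70). Plan pays €12974 − €5519.70 = €7454.30.
#2 (€250): 30% coinsurance on €250 = €75. Traveler owes €75 (running OOP €5594.70). Plan pays €250 − €75 = €175.
#3 (€4502): deductible met; 30% of €4502 = €1350.60. Traveler owes €1350.60 (running OOP €6945.30). Insurer: €4502 − €1350.60 = €3151.40.
#4 (€9567): deductible already satisfied, so traveler's share is 30% × €9567 = €2870.10. Adding that to €6945.30 gives €9815.40, past the €7500 cap; traveler pays only €7500 − €6945.30 = €554.70. Insurer: €9567 − €554.70 = €9012.30.
Insurer total = bills − traveler's total = €27293 − €7500 = €19793.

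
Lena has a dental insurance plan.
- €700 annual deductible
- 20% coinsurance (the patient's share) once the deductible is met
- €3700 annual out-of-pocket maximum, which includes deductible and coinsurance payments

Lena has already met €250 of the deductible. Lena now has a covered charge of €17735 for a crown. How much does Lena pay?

€3450

€250 of the €700 deductible is already met, leaving €450.
After the €450 deductible portion, €17735 − €450 = €17285 is subject to coinsurance.
Coinsurance: €17285 × 20% = €3457.
That puts the patient's cost at €450 + €3457 = €3907 before any cap.
Year-to-date out-of-pocket would reach €250 + €3907 = €4157, above the €3700 maximum, so the patient pays only €3700 − €250 = €3450.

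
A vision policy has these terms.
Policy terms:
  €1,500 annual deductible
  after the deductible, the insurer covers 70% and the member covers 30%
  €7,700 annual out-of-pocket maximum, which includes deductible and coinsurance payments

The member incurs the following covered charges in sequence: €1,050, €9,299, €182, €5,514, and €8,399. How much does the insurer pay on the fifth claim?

€6,562.50

#1 (€1,050): fully absorbed by the deductible. Cost to member: €1,050. OOP to date €1,050. Plan pays €1,050 − €1,050 = €0.
#2 (€9,299): €450 finishes the deductible; €8,849 goes to coinsurance; coinsurance €8,849 × 30% = €2,654.70. Member owes €3,104.70 (running OOP €4,154.70). Insurer: €9,299 − €3,104.70 = €6,194.30.
#3 (€182): 30% coinsurance on €182 = €54.60. Member owes €54.60 (running OOP €4,209.30). Insurer: €182 − €54.60 = €127.40.
#4 (€5,514): deductible met; 30% of €5,514 = €1,654.20. Member pays €1,654.20; OOP now €5,863.50. Plan pays €5,514 − €1,654.20 = €3,859.80.
#5 (€8,399): 30% coinsurance on €8,399 = €2,519.70. Adding that to €5,863.50 gives €8,383.20, past the €7,700 cap; member pays only €7,700 − €5,863.50 = €1,836.50. Plan pays €8,399 − €1,836.50 = €6,562.50.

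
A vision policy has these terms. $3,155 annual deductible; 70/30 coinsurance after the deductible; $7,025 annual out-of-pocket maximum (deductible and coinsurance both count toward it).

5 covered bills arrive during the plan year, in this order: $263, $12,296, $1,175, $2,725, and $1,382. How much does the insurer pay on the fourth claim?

$2,028.70

#1 ($263): fully absorbed by the deductible. Member owes $263 (running OOP $263). Insurer: $263 − $263 = $0.
#2 ($12,296): $2,892 finishes the deductible; $9,404 goes to coinsurance; member's 30% is $2,821.20. Cost to member: $5,713.20. OOP to date $5,976.20. Plan pays $12,296 − $5,713.20 = $6,582.80.
#3 ($1,175): 30% coinsurance on $1,175 = $352.50. Member owes $352.50 (running OOP $6,328.70). Plan pays $1,175 − $352.50 = $822.50.
#4 ($2,725): 30% coinsurance on $2,725 = $817.50. Adding that to $6,328.70 gives $7,146.20, past the $7,025 cap; member pays only $7,025 − $6,328.70 = $696.30. Insurer: $2,725 − $696.30 = $2,028.70.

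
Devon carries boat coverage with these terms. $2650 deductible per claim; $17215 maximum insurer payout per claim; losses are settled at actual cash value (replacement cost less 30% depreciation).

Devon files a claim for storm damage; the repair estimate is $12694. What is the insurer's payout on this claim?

$6235.80

At 30% depreciation, ACV = $12694 − $3808.20 = $8885.80.
Less the $2650 deductible: $8885.80 − $2650 = $6235.80.
That's under the $17215 cap, so the insurer reimburses the full $6235.80.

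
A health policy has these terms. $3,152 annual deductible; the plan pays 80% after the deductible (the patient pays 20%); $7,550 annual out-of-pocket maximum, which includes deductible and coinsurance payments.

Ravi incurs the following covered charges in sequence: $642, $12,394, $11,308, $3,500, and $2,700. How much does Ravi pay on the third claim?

$2,261.60

#1 ($642): entire amount goes to the deductible. Patient owes $642 (running OOP $642).
#2 ($12,394): deductible takes $2,510, $9,884 remains; coinsurance $9,884 × 20% = $1,976.80. Patient owes $4,486.80 (running OOP $5,128.80).
#3 ($11,308): deductible met; 20% of $11,308 = $2,261.60. Patient pays $2,261.60; OOP now $7,390.40.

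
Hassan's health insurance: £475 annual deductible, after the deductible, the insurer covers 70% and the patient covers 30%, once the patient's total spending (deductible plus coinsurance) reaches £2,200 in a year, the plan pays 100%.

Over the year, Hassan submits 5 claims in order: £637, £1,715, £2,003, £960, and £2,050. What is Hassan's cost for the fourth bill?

Claim 1 — £637: deductible takes £475, £162 remains; patient's 30% is £48.60. Patient owes £523.60 (running OOP £523.60).
Claim 2 — £1,715: deductible already satisfied, so patient's share is 30% × £1,715 = £514.50. Patient pays £514.50; OOP now £1,038.10.
Claim 3 — £2,003: deductible already satisfied, so patient's share is 30% × £2,003 = £600.90. Cost to patient: £600.90. OOP to date £1,639.
Claim 4 — £960: deductible met; 30% of £960 = £288. Patient pays £288; OOP now £1,927.

£288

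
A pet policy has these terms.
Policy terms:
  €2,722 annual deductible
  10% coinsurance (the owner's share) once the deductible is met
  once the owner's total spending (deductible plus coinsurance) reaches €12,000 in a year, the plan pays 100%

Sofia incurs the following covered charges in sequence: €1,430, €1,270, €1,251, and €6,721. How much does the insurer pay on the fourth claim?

Claim 1 — €1,430: all of it applies to the deductible. Owner owes €1,430 (running OOP €1,430). Insurer: €1,430 − €1,430 = €0.
Claim 2 — €1,270: all of it applies to the deductible. Owner owes €1,270 (running OOP €2,700). Plan pays €1,270 − €1,270 = €0.
Claim 3 — €1,251: €22 to deductible, leaving €1,229; owner's 10% is €122.90. Cost to owner: €144.90. OOP to date €2,844.90. Plan pays €1,251 − €144.90 = €1,106.10.
Claim 4 — €6,721: deductible met; 10% of €6,721 = €672.10. Owner pays €672.10; OOP now €3,517. Insurer: €6,721 − €672.10 = €6,048.90.

€6,048.90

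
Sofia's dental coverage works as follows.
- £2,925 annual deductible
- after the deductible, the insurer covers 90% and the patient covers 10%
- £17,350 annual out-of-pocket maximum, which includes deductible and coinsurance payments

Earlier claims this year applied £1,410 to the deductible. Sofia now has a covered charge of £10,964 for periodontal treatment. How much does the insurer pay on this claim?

£8,504.10

Remaining deductible: £2,925 − £1,410 = £1,515.
The remaining £9,449 (= £10,964 − £1,515) moves to coinsurance.
10% of £9,449 = £944.90 falls to the patient.
Patient responsibility before any cap: £1,515 + £944.90 = £2,459.90.
Total out-of-pocket so far would be £1,410 + £2,459.90 = £3,869.90, below the £17,350 cap — no reduction.
The insurer covers the remainder: £10,964 − £2,459.90 = £8,504.10.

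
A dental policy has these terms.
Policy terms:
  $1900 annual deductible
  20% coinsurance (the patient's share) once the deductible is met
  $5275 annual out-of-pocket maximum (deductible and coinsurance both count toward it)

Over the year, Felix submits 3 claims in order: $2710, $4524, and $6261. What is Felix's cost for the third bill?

$1252.20

#1 ($2710): $1900 to deductible, leaving $810; coinsurance $810 × 20% = $162. Patient pays $2062; OOP now $2062.
#2 ($4524): 20% coinsurance on $4524 = $904.80. Cost to patient: $904.80. OOP to date $2966.80.
#3 ($6261): 20% coinsurance on $6261 = $1252.20. Patient pays $1252.20; OOP now $4219.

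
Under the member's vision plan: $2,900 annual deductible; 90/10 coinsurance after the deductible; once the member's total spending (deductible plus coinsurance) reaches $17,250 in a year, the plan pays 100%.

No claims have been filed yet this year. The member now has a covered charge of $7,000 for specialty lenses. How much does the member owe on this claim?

$3,310

The full $2,900 deductible is still open; $2,900 of this bill applies to it.
The remaining $4,100 (= $7,000 − $2,900) moves to coinsurance.
10% of $4,100 = $410 falls to the member.
Member responsibility before any cap: $2,900 + $410 = $3,310.
Cumulative spending $0 + $3,310 = $3,310 stays under the $17,250 maximum.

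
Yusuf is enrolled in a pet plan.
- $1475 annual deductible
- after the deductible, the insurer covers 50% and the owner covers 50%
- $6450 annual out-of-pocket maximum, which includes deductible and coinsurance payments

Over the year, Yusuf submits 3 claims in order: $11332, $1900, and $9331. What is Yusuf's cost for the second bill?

Claim 1 ($11332): $1475 finishes the deductible; $9857 goes to coinsurance; owner's 50% is $4928.50. Cost to owner: $6403.50. OOP to date $6403.50.
Claim 2 ($1900): 50% coinsurance on $1900 = $950. Adding that to $6403.50 gives $7353.50, past the $6450 cap; owner pays only $6450 − $6403.50 = $46.50.

$46.50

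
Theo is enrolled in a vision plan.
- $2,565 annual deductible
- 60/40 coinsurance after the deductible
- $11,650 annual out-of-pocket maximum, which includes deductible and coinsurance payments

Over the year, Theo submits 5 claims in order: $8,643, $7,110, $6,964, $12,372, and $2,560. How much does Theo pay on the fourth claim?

#1 ($8,643): $2,565 finishes the deductible; $6,078 goes to coinsurance; member's 40% is $2,431.20. Member pays $4,996.20; OOP now $4,996.20.
#2 ($7,110): 40% coinsurance on $7,110 = $2,844. Member owes $2,844 (running OOP $7,840.20).
#3 ($6,964): 40% coinsurance on $6,964 = $2,785.60. Member pays $2,785.60; OOP now $10,625.80.
#4 ($12,372): deductible already satisfied, so member's share is 40% × $12,372 = $4,948.80. OOP would hit $15,574.60 > $11,650, so the cap limits the member to $11,650 − $10,625.80 = $1,024.20.

$1,024.20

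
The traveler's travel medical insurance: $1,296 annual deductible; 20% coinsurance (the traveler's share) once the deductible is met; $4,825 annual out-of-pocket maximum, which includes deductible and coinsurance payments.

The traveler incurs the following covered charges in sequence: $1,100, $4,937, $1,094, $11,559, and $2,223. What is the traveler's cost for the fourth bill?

Bill 1, $1,100: fully absorbed by the deductible. Traveler owes $1,100 (running OOP $1,100).
Bill 2, $4,937: deductible takes $196, $4,741 remains; coinsurance $4,741 × 20% = $948.20. Traveler owes $1,144.20 (running OOP $2,244.20).
Bill 3, $1,094: deductible met; 20% of $1,094 = $218.80. Traveler owes $218.80 (running OOP $2,463).
Bill 4, $11,559: deductible already satisfied, so traveler's share is 20% × $11,559 = $2,311.80. Traveler pays $2,311.80; OOP now $4,774.80.

$2,311.80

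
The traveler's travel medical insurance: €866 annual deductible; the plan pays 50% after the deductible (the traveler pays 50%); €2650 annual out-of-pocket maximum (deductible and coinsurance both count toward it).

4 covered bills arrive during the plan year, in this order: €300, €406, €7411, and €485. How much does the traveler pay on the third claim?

Claim 1 — €300: fully absorbed by the deductible. Cost to traveler: €300. OOP to date €300.
Claim 2 — €406: fully absorbed by the deductible. Cost to traveler: €406. OOP to date €706.
Claim 3 — €7411: €160 to deductible, leaving €7251; coinsurance €7251 × 50% = €3625.50. Deductible plus coinsurance: €160 + €3625.50 = €3785.50. That would push OOP to €4491.50, over the €2650 cap, so traveler pays €2650 − €706 = €1944.

€1944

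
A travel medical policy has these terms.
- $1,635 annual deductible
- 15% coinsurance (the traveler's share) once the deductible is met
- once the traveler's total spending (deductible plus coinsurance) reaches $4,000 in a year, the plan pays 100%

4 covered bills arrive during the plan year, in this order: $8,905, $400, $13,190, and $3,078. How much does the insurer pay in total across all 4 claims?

$21,573

Claim 1 — $8,905: deductible takes $1,635, $7,270 remains; coinsurance $7,270 × 15% = $1,090.50. Traveler owes $2,725.50 (running OOP $2,725.50). Plan pays $8,905 − $2,725.50 = $6,179.50.
Claim 2 — $400: deductible met; 15% of $400 = $60. Traveler pays $60; OOP now $2,785.50. Insurer: $400 − $60 = $340.
Claim 3 — $13,190: deductible already satisfied, so traveler's share is 15% × $13,190 = $1,978.50. That would push OOP to $4,764, over the $4,000 cap, so traveler pays $4,000 − $2,785.50 = $1,214.50. Plan pays $13,190 − $1,214.50 = $11,975.50.
Claim 4 — $3,078: deductible already satisfied, so traveler's share is 15% × $3,078 = $461.70. Adding that to $4,000 gives $4,461.70, past the $4,000 cap; traveler pays only $4,000 − $4,000 = $0. Plan pays $3,078 − $0 = $3,078.
Insurer total = bills − traveler's total = $25,573 − $4,000 = $21,573.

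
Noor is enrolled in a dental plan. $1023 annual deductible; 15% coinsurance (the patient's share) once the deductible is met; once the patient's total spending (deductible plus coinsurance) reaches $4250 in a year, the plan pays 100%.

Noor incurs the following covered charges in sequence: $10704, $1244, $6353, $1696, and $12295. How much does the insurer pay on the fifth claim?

Bill 1, $10704: deductible takes $1023, $9681 remains; coinsurance $9681 × 15% = $1452.15. Patient owes $2475.15 (running OOP $2475.15). Plan pays $10704 − $2475.15 = $8228.85.
Bill 2, $1244: deductible already satisfied, so patient's share is 15% × $1244 = $186.60. Patient pays $186.60; OOP now $2661.75. Insurer: $1244 − $186.60 = $1057.40.
Bill 3, $6353: deductible already satisfied, so patient's share is 15% × $6353 = $952.95. Patient owes $952.95 (running OOP $3614.70). Insurer: $6353 − $952.95 = $5400.05.
Bill 4, $1696: deductible already satisfied, so patient's share is 15% × $1696 = $254.40. Patient owes $254.40 (running OOP $3869.10). Insurer: $1696 − $254.40 = $1441.60.
Bill 5, $12295: deductible already satisfied, so patient's share is 15% × $12295 = $1844.25. OOP would hit $5713.35 > $4250, so the cap limits the patient to $4250 − $3869.10 = $380.90. Plan pays $12295 − $380.90 = $11914.10.

$11914.10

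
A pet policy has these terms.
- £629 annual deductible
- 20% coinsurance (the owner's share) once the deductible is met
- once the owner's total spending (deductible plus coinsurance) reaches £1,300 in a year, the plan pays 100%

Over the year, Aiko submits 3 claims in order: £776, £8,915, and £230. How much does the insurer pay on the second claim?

Bill 1, £776: deductible takes £629, £147 remains; 20% of £147 = £29.40. Owner owes £658.40 (running OOP £658.40). Plan pays £776 − £658.40 = £117.60.
Bill 2, £8,915: deductible met; 20% of £8,915 = £1,783. OOP would hit £2,441.40 > £1,300, so the cap limits the owner to £1,300 − £658.40 = £641.60. Plan pays £8,915 − £641.60 = £8,273.40.

£8,273.40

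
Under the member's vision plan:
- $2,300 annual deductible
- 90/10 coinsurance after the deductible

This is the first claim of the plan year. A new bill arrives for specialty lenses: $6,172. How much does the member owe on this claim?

$2,687.20

The full $2,300 deductible is still open; $2,300 of this bill applies to it.
That leaves $6,172 − $2,300 = $3,872 for coinsurance.
Member's 10% share of $3,872 is $387.20.
So the member owes $2,300 + $387.20 = $2,687.20.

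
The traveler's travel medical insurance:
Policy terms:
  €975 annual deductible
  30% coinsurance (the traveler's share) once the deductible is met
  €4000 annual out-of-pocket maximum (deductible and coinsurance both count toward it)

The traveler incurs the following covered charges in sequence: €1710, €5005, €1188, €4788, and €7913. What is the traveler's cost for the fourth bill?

€946.60

Claim 1 (€1710): €975 finishes the deductible; €735 goes to coinsurance; traveler's 30% is €220.50. Traveler pays €1195.50; OOP now €1195.50.
Claim 2 (€5005): deductible met; 30% of €5005 = €1501.50. Traveler pays €1501.50; OOP now €2697.
Claim 3 (€1188): deductible met; 30% of €1188 = €356.40. Traveler owes €356.40 (running OOP €3053.40).
Claim 4 (€4788): deductible met; 30% of €4788 = €1436.40. Adding that to €3053.40 gives €4489.80, past the €4000 cap; traveler pays only €4000 − €3053.40 = €946.60.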